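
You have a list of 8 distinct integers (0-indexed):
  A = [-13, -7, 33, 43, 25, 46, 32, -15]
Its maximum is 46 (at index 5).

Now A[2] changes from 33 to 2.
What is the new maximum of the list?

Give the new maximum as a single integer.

Old max = 46 (at index 5)
Change: A[2] 33 -> 2
Changed element was NOT the old max.
  New max = max(old_max, new_val) = max(46, 2) = 46

Answer: 46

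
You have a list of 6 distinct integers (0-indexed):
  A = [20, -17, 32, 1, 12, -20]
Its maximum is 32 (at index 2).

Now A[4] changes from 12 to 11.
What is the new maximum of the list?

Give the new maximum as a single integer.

Answer: 32

Derivation:
Old max = 32 (at index 2)
Change: A[4] 12 -> 11
Changed element was NOT the old max.
  New max = max(old_max, new_val) = max(32, 11) = 32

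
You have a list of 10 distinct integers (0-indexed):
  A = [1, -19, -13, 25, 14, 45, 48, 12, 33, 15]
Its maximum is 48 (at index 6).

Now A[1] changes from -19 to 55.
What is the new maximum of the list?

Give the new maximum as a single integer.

Answer: 55

Derivation:
Old max = 48 (at index 6)
Change: A[1] -19 -> 55
Changed element was NOT the old max.
  New max = max(old_max, new_val) = max(48, 55) = 55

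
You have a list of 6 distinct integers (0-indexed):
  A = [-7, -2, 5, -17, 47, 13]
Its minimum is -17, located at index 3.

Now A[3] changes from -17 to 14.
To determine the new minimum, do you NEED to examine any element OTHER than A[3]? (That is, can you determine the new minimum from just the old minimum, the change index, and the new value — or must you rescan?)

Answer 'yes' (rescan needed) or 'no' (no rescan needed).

Old min = -17 at index 3
Change at index 3: -17 -> 14
Index 3 WAS the min and new value 14 > old min -17. Must rescan other elements to find the new min.
Needs rescan: yes

Answer: yes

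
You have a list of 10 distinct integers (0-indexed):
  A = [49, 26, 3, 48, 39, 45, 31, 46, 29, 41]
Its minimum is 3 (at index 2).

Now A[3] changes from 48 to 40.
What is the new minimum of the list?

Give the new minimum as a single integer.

Old min = 3 (at index 2)
Change: A[3] 48 -> 40
Changed element was NOT the old min.
  New min = min(old_min, new_val) = min(3, 40) = 3

Answer: 3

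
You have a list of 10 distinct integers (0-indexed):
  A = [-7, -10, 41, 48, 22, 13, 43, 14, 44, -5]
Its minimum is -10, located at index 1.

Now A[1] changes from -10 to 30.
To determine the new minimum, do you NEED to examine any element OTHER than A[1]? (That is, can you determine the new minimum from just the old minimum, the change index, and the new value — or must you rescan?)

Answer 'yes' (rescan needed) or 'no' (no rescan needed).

Answer: yes

Derivation:
Old min = -10 at index 1
Change at index 1: -10 -> 30
Index 1 WAS the min and new value 30 > old min -10. Must rescan other elements to find the new min.
Needs rescan: yes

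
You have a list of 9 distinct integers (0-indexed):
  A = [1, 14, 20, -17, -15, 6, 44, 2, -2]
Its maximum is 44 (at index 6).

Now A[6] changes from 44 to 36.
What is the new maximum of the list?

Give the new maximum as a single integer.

Old max = 44 (at index 6)
Change: A[6] 44 -> 36
Changed element WAS the max -> may need rescan.
  Max of remaining elements: 20
  New max = max(36, 20) = 36

Answer: 36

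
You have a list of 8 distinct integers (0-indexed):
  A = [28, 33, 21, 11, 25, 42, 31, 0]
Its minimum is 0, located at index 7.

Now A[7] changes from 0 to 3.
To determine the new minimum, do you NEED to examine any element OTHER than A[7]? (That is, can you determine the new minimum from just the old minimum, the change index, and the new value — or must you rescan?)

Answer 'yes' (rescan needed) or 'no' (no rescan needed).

Old min = 0 at index 7
Change at index 7: 0 -> 3
Index 7 WAS the min and new value 3 > old min 0. Must rescan other elements to find the new min.
Needs rescan: yes

Answer: yes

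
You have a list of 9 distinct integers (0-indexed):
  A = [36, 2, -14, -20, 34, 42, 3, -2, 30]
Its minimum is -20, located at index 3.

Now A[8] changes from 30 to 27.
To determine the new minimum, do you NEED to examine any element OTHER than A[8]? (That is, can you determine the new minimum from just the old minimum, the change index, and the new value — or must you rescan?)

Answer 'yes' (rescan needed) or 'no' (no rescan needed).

Answer: no

Derivation:
Old min = -20 at index 3
Change at index 8: 30 -> 27
Index 8 was NOT the min. New min = min(-20, 27). No rescan of other elements needed.
Needs rescan: no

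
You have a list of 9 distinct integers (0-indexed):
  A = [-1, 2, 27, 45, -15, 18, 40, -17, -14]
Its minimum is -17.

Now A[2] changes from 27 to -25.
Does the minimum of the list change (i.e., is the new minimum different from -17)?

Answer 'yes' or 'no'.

Old min = -17
Change: A[2] 27 -> -25
Changed element was NOT the min; min changes only if -25 < -17.
New min = -25; changed? yes

Answer: yes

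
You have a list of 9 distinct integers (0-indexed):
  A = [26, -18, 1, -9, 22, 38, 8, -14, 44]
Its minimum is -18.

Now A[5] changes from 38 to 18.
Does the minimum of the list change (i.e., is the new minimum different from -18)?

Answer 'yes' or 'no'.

Answer: no

Derivation:
Old min = -18
Change: A[5] 38 -> 18
Changed element was NOT the min; min changes only if 18 < -18.
New min = -18; changed? no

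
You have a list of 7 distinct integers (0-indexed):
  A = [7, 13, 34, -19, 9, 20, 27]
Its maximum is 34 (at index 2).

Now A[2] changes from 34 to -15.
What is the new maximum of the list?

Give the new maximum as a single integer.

Old max = 34 (at index 2)
Change: A[2] 34 -> -15
Changed element WAS the max -> may need rescan.
  Max of remaining elements: 27
  New max = max(-15, 27) = 27

Answer: 27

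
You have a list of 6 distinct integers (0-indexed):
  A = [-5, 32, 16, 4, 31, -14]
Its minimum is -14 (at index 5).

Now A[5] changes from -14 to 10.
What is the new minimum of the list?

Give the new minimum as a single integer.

Old min = -14 (at index 5)
Change: A[5] -14 -> 10
Changed element WAS the min. Need to check: is 10 still <= all others?
  Min of remaining elements: -5
  New min = min(10, -5) = -5

Answer: -5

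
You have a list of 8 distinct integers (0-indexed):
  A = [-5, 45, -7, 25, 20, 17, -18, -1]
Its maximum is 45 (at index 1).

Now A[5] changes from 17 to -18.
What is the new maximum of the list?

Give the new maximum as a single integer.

Answer: 45

Derivation:
Old max = 45 (at index 1)
Change: A[5] 17 -> -18
Changed element was NOT the old max.
  New max = max(old_max, new_val) = max(45, -18) = 45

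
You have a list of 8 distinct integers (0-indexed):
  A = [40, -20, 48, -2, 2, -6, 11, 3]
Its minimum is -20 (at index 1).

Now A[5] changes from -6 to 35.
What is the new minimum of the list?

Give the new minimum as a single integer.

Old min = -20 (at index 1)
Change: A[5] -6 -> 35
Changed element was NOT the old min.
  New min = min(old_min, new_val) = min(-20, 35) = -20

Answer: -20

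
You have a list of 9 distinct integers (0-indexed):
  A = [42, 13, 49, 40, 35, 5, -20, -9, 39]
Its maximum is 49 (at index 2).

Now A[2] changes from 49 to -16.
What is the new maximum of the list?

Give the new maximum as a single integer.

Old max = 49 (at index 2)
Change: A[2] 49 -> -16
Changed element WAS the max -> may need rescan.
  Max of remaining elements: 42
  New max = max(-16, 42) = 42

Answer: 42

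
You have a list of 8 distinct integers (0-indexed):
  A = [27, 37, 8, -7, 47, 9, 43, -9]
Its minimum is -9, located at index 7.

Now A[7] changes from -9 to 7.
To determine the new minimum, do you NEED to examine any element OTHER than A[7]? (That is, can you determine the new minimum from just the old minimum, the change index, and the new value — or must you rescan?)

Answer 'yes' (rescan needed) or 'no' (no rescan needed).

Old min = -9 at index 7
Change at index 7: -9 -> 7
Index 7 WAS the min and new value 7 > old min -9. Must rescan other elements to find the new min.
Needs rescan: yes

Answer: yes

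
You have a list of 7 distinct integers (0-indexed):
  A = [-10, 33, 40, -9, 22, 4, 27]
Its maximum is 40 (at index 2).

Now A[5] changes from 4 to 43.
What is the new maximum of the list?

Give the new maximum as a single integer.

Answer: 43

Derivation:
Old max = 40 (at index 2)
Change: A[5] 4 -> 43
Changed element was NOT the old max.
  New max = max(old_max, new_val) = max(40, 43) = 43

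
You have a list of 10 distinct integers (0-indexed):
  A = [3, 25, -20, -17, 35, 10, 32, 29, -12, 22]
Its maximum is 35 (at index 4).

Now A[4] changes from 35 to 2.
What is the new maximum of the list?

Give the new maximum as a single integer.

Answer: 32

Derivation:
Old max = 35 (at index 4)
Change: A[4] 35 -> 2
Changed element WAS the max -> may need rescan.
  Max of remaining elements: 32
  New max = max(2, 32) = 32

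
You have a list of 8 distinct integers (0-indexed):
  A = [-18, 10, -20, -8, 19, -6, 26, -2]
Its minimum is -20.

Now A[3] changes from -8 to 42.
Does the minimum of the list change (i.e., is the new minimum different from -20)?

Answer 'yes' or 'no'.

Old min = -20
Change: A[3] -8 -> 42
Changed element was NOT the min; min changes only if 42 < -20.
New min = -20; changed? no

Answer: no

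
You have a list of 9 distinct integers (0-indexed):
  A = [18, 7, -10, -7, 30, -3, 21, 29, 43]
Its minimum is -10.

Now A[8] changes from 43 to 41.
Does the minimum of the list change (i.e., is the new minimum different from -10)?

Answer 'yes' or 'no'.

Answer: no

Derivation:
Old min = -10
Change: A[8] 43 -> 41
Changed element was NOT the min; min changes only if 41 < -10.
New min = -10; changed? no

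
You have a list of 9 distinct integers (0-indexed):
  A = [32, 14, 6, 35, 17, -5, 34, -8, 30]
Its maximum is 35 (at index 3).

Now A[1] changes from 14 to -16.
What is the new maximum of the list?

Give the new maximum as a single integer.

Answer: 35

Derivation:
Old max = 35 (at index 3)
Change: A[1] 14 -> -16
Changed element was NOT the old max.
  New max = max(old_max, new_val) = max(35, -16) = 35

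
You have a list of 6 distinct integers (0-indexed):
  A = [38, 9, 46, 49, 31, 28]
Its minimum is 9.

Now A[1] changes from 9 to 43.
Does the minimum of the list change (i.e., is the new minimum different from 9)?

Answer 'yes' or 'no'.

Old min = 9
Change: A[1] 9 -> 43
Changed element was the min; new min must be rechecked.
New min = 28; changed? yes

Answer: yes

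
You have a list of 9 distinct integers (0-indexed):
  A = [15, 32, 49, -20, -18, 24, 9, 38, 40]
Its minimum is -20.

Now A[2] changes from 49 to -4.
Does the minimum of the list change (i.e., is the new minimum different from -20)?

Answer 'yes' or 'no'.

Answer: no

Derivation:
Old min = -20
Change: A[2] 49 -> -4
Changed element was NOT the min; min changes only if -4 < -20.
New min = -20; changed? no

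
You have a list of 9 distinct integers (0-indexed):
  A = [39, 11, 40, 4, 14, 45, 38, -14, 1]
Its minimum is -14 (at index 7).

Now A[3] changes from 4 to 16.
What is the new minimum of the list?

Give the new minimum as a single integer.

Answer: -14

Derivation:
Old min = -14 (at index 7)
Change: A[3] 4 -> 16
Changed element was NOT the old min.
  New min = min(old_min, new_val) = min(-14, 16) = -14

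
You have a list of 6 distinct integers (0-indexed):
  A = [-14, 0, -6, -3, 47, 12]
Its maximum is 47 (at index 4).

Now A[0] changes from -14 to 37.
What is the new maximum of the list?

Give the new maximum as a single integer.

Old max = 47 (at index 4)
Change: A[0] -14 -> 37
Changed element was NOT the old max.
  New max = max(old_max, new_val) = max(47, 37) = 47

Answer: 47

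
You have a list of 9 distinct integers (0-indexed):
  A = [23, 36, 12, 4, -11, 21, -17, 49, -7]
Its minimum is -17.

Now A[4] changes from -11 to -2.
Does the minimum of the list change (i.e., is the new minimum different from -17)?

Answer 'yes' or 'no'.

Answer: no

Derivation:
Old min = -17
Change: A[4] -11 -> -2
Changed element was NOT the min; min changes only if -2 < -17.
New min = -17; changed? no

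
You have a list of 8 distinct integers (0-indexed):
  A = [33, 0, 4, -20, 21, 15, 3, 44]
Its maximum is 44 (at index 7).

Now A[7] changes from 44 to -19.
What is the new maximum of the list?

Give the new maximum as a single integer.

Answer: 33

Derivation:
Old max = 44 (at index 7)
Change: A[7] 44 -> -19
Changed element WAS the max -> may need rescan.
  Max of remaining elements: 33
  New max = max(-19, 33) = 33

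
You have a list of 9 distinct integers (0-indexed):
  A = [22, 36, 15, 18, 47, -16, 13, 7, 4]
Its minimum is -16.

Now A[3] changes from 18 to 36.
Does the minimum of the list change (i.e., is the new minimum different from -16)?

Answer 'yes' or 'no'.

Answer: no

Derivation:
Old min = -16
Change: A[3] 18 -> 36
Changed element was NOT the min; min changes only if 36 < -16.
New min = -16; changed? no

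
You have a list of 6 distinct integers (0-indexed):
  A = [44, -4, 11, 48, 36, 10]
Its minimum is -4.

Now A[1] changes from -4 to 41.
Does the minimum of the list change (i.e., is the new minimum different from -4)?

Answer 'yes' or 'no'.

Answer: yes

Derivation:
Old min = -4
Change: A[1] -4 -> 41
Changed element was the min; new min must be rechecked.
New min = 10; changed? yes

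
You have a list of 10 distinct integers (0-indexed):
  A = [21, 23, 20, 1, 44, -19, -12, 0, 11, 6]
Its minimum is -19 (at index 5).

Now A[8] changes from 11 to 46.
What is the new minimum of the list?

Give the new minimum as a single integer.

Answer: -19

Derivation:
Old min = -19 (at index 5)
Change: A[8] 11 -> 46
Changed element was NOT the old min.
  New min = min(old_min, new_val) = min(-19, 46) = -19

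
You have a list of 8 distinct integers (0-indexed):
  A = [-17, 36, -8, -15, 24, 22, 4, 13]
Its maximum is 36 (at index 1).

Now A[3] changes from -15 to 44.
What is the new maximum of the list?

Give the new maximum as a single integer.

Answer: 44

Derivation:
Old max = 36 (at index 1)
Change: A[3] -15 -> 44
Changed element was NOT the old max.
  New max = max(old_max, new_val) = max(36, 44) = 44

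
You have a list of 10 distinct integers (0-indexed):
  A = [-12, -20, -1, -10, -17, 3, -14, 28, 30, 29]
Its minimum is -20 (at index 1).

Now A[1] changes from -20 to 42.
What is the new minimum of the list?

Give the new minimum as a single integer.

Old min = -20 (at index 1)
Change: A[1] -20 -> 42
Changed element WAS the min. Need to check: is 42 still <= all others?
  Min of remaining elements: -17
  New min = min(42, -17) = -17

Answer: -17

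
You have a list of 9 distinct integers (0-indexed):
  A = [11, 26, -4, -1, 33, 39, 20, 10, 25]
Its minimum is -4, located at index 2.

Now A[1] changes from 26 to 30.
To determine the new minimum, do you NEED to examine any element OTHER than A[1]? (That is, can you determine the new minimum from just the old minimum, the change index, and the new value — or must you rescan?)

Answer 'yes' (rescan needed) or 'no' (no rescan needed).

Old min = -4 at index 2
Change at index 1: 26 -> 30
Index 1 was NOT the min. New min = min(-4, 30). No rescan of other elements needed.
Needs rescan: no

Answer: no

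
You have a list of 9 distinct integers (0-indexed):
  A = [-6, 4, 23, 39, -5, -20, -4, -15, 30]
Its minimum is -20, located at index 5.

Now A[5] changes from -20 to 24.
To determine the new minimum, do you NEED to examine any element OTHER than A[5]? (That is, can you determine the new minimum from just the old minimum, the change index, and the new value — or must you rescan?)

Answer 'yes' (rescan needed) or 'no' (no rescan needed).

Old min = -20 at index 5
Change at index 5: -20 -> 24
Index 5 WAS the min and new value 24 > old min -20. Must rescan other elements to find the new min.
Needs rescan: yes

Answer: yes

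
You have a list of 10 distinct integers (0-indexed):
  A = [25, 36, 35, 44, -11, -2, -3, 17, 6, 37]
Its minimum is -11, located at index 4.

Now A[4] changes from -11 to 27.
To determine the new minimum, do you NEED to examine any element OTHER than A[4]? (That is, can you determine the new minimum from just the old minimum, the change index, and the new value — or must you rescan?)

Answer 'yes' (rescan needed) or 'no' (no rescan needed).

Old min = -11 at index 4
Change at index 4: -11 -> 27
Index 4 WAS the min and new value 27 > old min -11. Must rescan other elements to find the new min.
Needs rescan: yes

Answer: yes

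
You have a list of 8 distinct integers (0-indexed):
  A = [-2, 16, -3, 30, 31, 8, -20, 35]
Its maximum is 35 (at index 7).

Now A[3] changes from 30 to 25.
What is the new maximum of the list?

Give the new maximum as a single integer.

Answer: 35

Derivation:
Old max = 35 (at index 7)
Change: A[3] 30 -> 25
Changed element was NOT the old max.
  New max = max(old_max, new_val) = max(35, 25) = 35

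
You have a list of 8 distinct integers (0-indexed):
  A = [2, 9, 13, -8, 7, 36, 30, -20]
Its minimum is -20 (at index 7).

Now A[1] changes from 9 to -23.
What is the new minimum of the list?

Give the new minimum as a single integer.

Old min = -20 (at index 7)
Change: A[1] 9 -> -23
Changed element was NOT the old min.
  New min = min(old_min, new_val) = min(-20, -23) = -23

Answer: -23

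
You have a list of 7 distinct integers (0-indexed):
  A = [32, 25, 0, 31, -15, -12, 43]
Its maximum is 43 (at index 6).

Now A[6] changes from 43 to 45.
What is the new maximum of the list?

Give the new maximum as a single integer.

Old max = 43 (at index 6)
Change: A[6] 43 -> 45
Changed element WAS the max -> may need rescan.
  Max of remaining elements: 32
  New max = max(45, 32) = 45

Answer: 45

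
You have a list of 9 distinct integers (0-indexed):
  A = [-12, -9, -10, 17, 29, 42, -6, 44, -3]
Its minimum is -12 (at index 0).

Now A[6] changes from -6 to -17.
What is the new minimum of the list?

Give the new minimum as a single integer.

Answer: -17

Derivation:
Old min = -12 (at index 0)
Change: A[6] -6 -> -17
Changed element was NOT the old min.
  New min = min(old_min, new_val) = min(-12, -17) = -17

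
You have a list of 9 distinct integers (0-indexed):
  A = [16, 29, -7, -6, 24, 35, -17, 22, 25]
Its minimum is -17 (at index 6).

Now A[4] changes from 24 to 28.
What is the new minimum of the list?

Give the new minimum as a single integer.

Old min = -17 (at index 6)
Change: A[4] 24 -> 28
Changed element was NOT the old min.
  New min = min(old_min, new_val) = min(-17, 28) = -17

Answer: -17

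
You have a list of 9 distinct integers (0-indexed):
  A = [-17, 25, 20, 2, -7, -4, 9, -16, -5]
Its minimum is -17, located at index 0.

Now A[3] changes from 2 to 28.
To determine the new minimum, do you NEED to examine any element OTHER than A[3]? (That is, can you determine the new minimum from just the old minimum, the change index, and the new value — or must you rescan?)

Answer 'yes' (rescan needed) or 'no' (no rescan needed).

Old min = -17 at index 0
Change at index 3: 2 -> 28
Index 3 was NOT the min. New min = min(-17, 28). No rescan of other elements needed.
Needs rescan: no

Answer: no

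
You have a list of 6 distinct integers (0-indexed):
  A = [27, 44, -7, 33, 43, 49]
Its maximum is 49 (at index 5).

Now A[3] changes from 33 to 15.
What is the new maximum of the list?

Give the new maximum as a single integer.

Answer: 49

Derivation:
Old max = 49 (at index 5)
Change: A[3] 33 -> 15
Changed element was NOT the old max.
  New max = max(old_max, new_val) = max(49, 15) = 49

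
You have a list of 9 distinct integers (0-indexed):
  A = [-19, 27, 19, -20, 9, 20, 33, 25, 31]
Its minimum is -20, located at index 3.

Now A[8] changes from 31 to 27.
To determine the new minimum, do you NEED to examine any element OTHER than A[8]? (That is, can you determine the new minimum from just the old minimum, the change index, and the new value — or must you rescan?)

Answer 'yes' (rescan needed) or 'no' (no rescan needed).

Answer: no

Derivation:
Old min = -20 at index 3
Change at index 8: 31 -> 27
Index 8 was NOT the min. New min = min(-20, 27). No rescan of other elements needed.
Needs rescan: no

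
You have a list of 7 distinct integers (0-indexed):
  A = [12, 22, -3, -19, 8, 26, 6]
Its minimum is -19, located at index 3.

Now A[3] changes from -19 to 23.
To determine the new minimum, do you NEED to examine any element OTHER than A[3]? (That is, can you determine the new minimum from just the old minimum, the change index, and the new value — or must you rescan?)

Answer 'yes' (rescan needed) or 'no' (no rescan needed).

Old min = -19 at index 3
Change at index 3: -19 -> 23
Index 3 WAS the min and new value 23 > old min -19. Must rescan other elements to find the new min.
Needs rescan: yes

Answer: yes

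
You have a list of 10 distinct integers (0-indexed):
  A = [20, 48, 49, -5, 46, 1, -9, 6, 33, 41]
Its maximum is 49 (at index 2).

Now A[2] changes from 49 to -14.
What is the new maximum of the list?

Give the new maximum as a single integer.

Old max = 49 (at index 2)
Change: A[2] 49 -> -14
Changed element WAS the max -> may need rescan.
  Max of remaining elements: 48
  New max = max(-14, 48) = 48

Answer: 48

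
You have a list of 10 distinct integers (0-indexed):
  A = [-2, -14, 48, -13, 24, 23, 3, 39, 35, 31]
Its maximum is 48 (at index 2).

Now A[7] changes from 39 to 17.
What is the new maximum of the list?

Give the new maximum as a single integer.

Old max = 48 (at index 2)
Change: A[7] 39 -> 17
Changed element was NOT the old max.
  New max = max(old_max, new_val) = max(48, 17) = 48

Answer: 48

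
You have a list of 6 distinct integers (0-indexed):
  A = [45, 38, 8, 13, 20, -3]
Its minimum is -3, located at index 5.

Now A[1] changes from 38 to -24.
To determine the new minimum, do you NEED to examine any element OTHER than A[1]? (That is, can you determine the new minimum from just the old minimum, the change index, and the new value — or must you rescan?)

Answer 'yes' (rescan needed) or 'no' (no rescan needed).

Answer: no

Derivation:
Old min = -3 at index 5
Change at index 1: 38 -> -24
Index 1 was NOT the min. New min = min(-3, -24). No rescan of other elements needed.
Needs rescan: no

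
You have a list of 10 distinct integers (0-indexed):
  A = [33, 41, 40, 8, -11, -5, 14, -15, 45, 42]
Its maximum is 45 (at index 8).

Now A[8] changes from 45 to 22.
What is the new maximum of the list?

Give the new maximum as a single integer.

Old max = 45 (at index 8)
Change: A[8] 45 -> 22
Changed element WAS the max -> may need rescan.
  Max of remaining elements: 42
  New max = max(22, 42) = 42

Answer: 42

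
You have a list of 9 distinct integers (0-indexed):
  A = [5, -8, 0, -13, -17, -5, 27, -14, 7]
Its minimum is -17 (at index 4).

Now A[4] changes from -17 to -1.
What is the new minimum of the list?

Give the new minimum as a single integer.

Old min = -17 (at index 4)
Change: A[4] -17 -> -1
Changed element WAS the min. Need to check: is -1 still <= all others?
  Min of remaining elements: -14
  New min = min(-1, -14) = -14

Answer: -14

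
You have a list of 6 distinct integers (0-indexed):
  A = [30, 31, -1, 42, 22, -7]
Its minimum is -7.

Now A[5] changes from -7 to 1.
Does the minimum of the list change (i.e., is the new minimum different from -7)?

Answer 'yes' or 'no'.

Old min = -7
Change: A[5] -7 -> 1
Changed element was the min; new min must be rechecked.
New min = -1; changed? yes

Answer: yes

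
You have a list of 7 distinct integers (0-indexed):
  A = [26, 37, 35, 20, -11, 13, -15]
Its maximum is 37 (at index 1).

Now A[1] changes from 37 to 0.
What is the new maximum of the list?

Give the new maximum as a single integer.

Old max = 37 (at index 1)
Change: A[1] 37 -> 0
Changed element WAS the max -> may need rescan.
  Max of remaining elements: 35
  New max = max(0, 35) = 35

Answer: 35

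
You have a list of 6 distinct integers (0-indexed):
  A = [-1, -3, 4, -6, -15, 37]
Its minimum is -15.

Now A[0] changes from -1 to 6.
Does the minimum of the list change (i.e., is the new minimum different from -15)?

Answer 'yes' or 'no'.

Answer: no

Derivation:
Old min = -15
Change: A[0] -1 -> 6
Changed element was NOT the min; min changes only if 6 < -15.
New min = -15; changed? no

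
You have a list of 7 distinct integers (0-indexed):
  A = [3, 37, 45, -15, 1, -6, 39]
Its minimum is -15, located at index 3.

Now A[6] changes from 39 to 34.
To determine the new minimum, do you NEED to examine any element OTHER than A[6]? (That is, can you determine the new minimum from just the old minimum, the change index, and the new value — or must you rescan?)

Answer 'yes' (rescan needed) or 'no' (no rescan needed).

Answer: no

Derivation:
Old min = -15 at index 3
Change at index 6: 39 -> 34
Index 6 was NOT the min. New min = min(-15, 34). No rescan of other elements needed.
Needs rescan: no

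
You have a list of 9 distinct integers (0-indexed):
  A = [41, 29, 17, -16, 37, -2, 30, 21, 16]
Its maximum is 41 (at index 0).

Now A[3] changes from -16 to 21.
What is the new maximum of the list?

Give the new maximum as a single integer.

Answer: 41

Derivation:
Old max = 41 (at index 0)
Change: A[3] -16 -> 21
Changed element was NOT the old max.
  New max = max(old_max, new_val) = max(41, 21) = 41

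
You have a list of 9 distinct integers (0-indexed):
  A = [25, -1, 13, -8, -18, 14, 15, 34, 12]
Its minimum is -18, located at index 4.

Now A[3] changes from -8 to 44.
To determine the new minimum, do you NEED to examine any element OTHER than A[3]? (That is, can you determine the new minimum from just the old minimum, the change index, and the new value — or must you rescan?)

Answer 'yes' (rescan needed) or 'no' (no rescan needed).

Old min = -18 at index 4
Change at index 3: -8 -> 44
Index 3 was NOT the min. New min = min(-18, 44). No rescan of other elements needed.
Needs rescan: no

Answer: no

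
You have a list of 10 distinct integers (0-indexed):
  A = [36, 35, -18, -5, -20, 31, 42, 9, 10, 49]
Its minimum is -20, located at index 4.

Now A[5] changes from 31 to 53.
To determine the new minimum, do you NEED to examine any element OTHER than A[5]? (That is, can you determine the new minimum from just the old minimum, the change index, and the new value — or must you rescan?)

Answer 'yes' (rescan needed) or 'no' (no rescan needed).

Old min = -20 at index 4
Change at index 5: 31 -> 53
Index 5 was NOT the min. New min = min(-20, 53). No rescan of other elements needed.
Needs rescan: no

Answer: no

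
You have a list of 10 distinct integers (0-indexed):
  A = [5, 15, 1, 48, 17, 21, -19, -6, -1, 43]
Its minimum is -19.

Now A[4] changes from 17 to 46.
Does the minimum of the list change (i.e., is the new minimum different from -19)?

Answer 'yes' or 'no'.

Old min = -19
Change: A[4] 17 -> 46
Changed element was NOT the min; min changes only if 46 < -19.
New min = -19; changed? no

Answer: no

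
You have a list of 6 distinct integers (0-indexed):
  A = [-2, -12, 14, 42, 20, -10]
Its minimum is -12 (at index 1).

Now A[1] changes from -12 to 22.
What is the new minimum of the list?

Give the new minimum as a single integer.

Old min = -12 (at index 1)
Change: A[1] -12 -> 22
Changed element WAS the min. Need to check: is 22 still <= all others?
  Min of remaining elements: -10
  New min = min(22, -10) = -10

Answer: -10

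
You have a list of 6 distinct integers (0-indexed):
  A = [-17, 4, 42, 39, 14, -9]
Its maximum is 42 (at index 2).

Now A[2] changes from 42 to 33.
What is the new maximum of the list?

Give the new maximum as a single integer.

Answer: 39

Derivation:
Old max = 42 (at index 2)
Change: A[2] 42 -> 33
Changed element WAS the max -> may need rescan.
  Max of remaining elements: 39
  New max = max(33, 39) = 39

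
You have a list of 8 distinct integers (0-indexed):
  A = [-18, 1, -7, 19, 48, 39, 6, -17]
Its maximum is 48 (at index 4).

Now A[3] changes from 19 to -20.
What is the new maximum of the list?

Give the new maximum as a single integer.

Answer: 48

Derivation:
Old max = 48 (at index 4)
Change: A[3] 19 -> -20
Changed element was NOT the old max.
  New max = max(old_max, new_val) = max(48, -20) = 48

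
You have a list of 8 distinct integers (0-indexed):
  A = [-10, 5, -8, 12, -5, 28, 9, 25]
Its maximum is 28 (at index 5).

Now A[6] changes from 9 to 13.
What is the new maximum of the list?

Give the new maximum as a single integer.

Old max = 28 (at index 5)
Change: A[6] 9 -> 13
Changed element was NOT the old max.
  New max = max(old_max, new_val) = max(28, 13) = 28

Answer: 28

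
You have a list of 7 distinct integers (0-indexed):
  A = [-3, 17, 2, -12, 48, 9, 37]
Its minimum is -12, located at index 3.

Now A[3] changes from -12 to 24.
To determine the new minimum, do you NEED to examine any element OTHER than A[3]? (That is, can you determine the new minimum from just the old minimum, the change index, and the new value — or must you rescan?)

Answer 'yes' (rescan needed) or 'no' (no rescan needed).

Old min = -12 at index 3
Change at index 3: -12 -> 24
Index 3 WAS the min and new value 24 > old min -12. Must rescan other elements to find the new min.
Needs rescan: yes

Answer: yes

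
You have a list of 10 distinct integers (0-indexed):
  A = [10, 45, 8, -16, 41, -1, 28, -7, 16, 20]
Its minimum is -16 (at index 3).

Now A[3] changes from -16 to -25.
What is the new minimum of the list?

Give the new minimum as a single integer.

Answer: -25

Derivation:
Old min = -16 (at index 3)
Change: A[3] -16 -> -25
Changed element WAS the min. Need to check: is -25 still <= all others?
  Min of remaining elements: -7
  New min = min(-25, -7) = -25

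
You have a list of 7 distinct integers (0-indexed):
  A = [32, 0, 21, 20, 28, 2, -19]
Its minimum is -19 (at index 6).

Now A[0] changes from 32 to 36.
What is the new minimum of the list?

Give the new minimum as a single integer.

Answer: -19

Derivation:
Old min = -19 (at index 6)
Change: A[0] 32 -> 36
Changed element was NOT the old min.
  New min = min(old_min, new_val) = min(-19, 36) = -19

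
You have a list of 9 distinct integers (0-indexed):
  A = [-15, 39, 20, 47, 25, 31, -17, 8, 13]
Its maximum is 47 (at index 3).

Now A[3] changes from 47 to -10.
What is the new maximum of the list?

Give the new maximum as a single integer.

Old max = 47 (at index 3)
Change: A[3] 47 -> -10
Changed element WAS the max -> may need rescan.
  Max of remaining elements: 39
  New max = max(-10, 39) = 39

Answer: 39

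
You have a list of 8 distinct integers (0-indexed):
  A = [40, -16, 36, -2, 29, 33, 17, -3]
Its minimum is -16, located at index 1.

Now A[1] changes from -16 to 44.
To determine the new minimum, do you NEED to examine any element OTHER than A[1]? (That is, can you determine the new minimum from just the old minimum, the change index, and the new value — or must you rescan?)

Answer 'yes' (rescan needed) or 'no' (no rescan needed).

Old min = -16 at index 1
Change at index 1: -16 -> 44
Index 1 WAS the min and new value 44 > old min -16. Must rescan other elements to find the new min.
Needs rescan: yes

Answer: yes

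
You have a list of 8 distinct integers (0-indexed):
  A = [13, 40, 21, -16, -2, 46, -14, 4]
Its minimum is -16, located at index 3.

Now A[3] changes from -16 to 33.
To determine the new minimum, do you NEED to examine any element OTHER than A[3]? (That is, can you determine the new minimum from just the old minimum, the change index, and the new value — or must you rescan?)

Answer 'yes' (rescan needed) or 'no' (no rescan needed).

Answer: yes

Derivation:
Old min = -16 at index 3
Change at index 3: -16 -> 33
Index 3 WAS the min and new value 33 > old min -16. Must rescan other elements to find the new min.
Needs rescan: yes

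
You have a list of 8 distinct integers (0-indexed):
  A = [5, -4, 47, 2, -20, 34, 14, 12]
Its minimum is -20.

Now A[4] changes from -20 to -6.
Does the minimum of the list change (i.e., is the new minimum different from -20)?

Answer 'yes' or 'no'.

Old min = -20
Change: A[4] -20 -> -6
Changed element was the min; new min must be rechecked.
New min = -6; changed? yes

Answer: yes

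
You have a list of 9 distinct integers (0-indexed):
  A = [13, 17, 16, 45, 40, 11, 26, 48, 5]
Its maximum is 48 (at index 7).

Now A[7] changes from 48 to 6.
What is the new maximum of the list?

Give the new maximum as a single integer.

Old max = 48 (at index 7)
Change: A[7] 48 -> 6
Changed element WAS the max -> may need rescan.
  Max of remaining elements: 45
  New max = max(6, 45) = 45

Answer: 45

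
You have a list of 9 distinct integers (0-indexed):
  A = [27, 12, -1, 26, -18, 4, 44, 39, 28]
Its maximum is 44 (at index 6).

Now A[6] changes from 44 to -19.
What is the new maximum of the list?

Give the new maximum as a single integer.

Answer: 39

Derivation:
Old max = 44 (at index 6)
Change: A[6] 44 -> -19
Changed element WAS the max -> may need rescan.
  Max of remaining elements: 39
  New max = max(-19, 39) = 39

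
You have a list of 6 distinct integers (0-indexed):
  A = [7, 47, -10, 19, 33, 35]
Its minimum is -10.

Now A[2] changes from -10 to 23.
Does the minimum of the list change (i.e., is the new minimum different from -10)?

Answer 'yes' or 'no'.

Answer: yes

Derivation:
Old min = -10
Change: A[2] -10 -> 23
Changed element was the min; new min must be rechecked.
New min = 7; changed? yes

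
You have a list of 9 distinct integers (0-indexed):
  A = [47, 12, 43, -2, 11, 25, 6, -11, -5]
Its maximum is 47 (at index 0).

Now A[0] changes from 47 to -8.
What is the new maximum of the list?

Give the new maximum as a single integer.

Old max = 47 (at index 0)
Change: A[0] 47 -> -8
Changed element WAS the max -> may need rescan.
  Max of remaining elements: 43
  New max = max(-8, 43) = 43

Answer: 43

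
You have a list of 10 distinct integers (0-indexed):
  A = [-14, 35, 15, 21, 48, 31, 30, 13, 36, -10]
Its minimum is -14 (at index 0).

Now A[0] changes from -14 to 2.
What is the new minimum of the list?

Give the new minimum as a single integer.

Answer: -10

Derivation:
Old min = -14 (at index 0)
Change: A[0] -14 -> 2
Changed element WAS the min. Need to check: is 2 still <= all others?
  Min of remaining elements: -10
  New min = min(2, -10) = -10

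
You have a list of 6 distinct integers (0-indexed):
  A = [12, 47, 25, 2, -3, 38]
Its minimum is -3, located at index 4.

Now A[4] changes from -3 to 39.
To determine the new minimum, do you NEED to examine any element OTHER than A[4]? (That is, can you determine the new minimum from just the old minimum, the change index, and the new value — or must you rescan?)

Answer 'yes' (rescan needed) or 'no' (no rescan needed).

Answer: yes

Derivation:
Old min = -3 at index 4
Change at index 4: -3 -> 39
Index 4 WAS the min and new value 39 > old min -3. Must rescan other elements to find the new min.
Needs rescan: yes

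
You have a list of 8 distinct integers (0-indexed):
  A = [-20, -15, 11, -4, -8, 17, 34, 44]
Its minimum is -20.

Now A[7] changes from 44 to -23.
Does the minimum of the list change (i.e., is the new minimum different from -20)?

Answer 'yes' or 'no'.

Old min = -20
Change: A[7] 44 -> -23
Changed element was NOT the min; min changes only if -23 < -20.
New min = -23; changed? yes

Answer: yes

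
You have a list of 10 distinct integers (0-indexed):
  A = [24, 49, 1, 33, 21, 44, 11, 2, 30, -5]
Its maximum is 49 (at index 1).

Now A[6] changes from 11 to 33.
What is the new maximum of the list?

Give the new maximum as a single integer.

Answer: 49

Derivation:
Old max = 49 (at index 1)
Change: A[6] 11 -> 33
Changed element was NOT the old max.
  New max = max(old_max, new_val) = max(49, 33) = 49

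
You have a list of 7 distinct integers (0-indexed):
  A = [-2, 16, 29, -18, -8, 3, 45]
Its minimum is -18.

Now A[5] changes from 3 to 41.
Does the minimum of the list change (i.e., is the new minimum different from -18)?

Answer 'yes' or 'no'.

Old min = -18
Change: A[5] 3 -> 41
Changed element was NOT the min; min changes only if 41 < -18.
New min = -18; changed? no

Answer: no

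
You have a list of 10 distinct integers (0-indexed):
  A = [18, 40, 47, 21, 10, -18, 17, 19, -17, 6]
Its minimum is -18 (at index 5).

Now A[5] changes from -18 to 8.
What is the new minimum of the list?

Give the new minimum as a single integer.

Answer: -17

Derivation:
Old min = -18 (at index 5)
Change: A[5] -18 -> 8
Changed element WAS the min. Need to check: is 8 still <= all others?
  Min of remaining elements: -17
  New min = min(8, -17) = -17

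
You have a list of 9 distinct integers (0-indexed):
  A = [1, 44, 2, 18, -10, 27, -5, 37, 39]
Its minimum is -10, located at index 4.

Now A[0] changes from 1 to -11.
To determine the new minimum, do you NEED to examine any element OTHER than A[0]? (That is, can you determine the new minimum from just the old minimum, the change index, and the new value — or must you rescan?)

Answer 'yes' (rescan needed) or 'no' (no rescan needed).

Answer: no

Derivation:
Old min = -10 at index 4
Change at index 0: 1 -> -11
Index 0 was NOT the min. New min = min(-10, -11). No rescan of other elements needed.
Needs rescan: no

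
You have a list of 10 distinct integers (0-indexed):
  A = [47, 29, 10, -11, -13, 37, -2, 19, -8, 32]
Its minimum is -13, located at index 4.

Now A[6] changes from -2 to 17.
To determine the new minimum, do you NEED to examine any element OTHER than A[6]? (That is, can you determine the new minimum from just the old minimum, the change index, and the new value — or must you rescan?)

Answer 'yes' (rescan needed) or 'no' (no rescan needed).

Old min = -13 at index 4
Change at index 6: -2 -> 17
Index 6 was NOT the min. New min = min(-13, 17). No rescan of other elements needed.
Needs rescan: no

Answer: no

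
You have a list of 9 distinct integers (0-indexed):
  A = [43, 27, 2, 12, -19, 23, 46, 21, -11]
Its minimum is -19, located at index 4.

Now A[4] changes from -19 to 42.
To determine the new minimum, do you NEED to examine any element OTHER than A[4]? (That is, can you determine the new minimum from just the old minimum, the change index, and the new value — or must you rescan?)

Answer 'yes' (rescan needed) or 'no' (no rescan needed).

Answer: yes

Derivation:
Old min = -19 at index 4
Change at index 4: -19 -> 42
Index 4 WAS the min and new value 42 > old min -19. Must rescan other elements to find the new min.
Needs rescan: yes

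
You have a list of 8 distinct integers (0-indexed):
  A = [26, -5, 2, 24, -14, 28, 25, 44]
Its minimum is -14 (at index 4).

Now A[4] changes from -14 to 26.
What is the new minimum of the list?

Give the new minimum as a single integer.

Answer: -5

Derivation:
Old min = -14 (at index 4)
Change: A[4] -14 -> 26
Changed element WAS the min. Need to check: is 26 still <= all others?
  Min of remaining elements: -5
  New min = min(26, -5) = -5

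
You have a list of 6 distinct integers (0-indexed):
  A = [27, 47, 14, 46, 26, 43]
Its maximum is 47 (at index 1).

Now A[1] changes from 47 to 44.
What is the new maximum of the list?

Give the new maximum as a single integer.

Old max = 47 (at index 1)
Change: A[1] 47 -> 44
Changed element WAS the max -> may need rescan.
  Max of remaining elements: 46
  New max = max(44, 46) = 46

Answer: 46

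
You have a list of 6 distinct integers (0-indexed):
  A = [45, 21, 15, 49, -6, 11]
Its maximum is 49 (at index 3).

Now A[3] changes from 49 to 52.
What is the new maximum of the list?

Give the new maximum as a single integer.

Old max = 49 (at index 3)
Change: A[3] 49 -> 52
Changed element WAS the max -> may need rescan.
  Max of remaining elements: 45
  New max = max(52, 45) = 52

Answer: 52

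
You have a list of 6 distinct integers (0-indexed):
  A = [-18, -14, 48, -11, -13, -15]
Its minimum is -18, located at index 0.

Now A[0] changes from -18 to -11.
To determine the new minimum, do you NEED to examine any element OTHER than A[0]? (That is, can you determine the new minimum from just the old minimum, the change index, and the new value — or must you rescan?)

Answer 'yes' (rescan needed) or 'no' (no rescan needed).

Old min = -18 at index 0
Change at index 0: -18 -> -11
Index 0 WAS the min and new value -11 > old min -18. Must rescan other elements to find the new min.
Needs rescan: yes

Answer: yes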